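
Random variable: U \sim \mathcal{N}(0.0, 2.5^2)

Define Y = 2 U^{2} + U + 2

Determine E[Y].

E[Y] = 2*E[U²] + 1*E[U] + 2
E[U] = 0
E[U²] = Var(U) + (E[U])² = 6.25 + 0 = 6.25
E[Y] = 2*6.25 + 1*0 + 2 = 14.5

14.5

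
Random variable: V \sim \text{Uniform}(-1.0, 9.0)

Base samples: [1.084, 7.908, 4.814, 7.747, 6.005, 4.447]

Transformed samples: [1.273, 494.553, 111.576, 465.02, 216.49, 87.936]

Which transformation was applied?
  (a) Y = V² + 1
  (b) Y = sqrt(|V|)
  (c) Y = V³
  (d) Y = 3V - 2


Checking option (c) Y = V³:
  V = 1.084 -> Y = 1.273 ✓
  V = 7.908 -> Y = 494.553 ✓
  V = 4.814 -> Y = 111.576 ✓
All samples match this transformation.

(c) V³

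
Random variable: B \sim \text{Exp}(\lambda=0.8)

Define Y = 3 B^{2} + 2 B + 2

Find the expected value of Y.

E[Y] = 3*E[B²] + 2*E[B] + 2
E[B] = 1.25
E[B²] = Var(B) + (E[B])² = 1.5625 + 1.5625 = 3.125
E[Y] = 3*3.125 + 2*1.25 + 2 = 13.875

13.875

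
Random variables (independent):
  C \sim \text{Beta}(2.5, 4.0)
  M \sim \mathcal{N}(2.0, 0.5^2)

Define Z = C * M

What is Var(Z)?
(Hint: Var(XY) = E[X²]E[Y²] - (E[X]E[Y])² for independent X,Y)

Var(XY) = E[X²]E[Y²] - (E[X]E[Y])²
E[C] = 0.38461538, Var(C) = 0.031558185
E[M] = 2, Var(M) = 0.25
E[C²] = 0.031558185 + 0.38461538² = 0.17948718
E[M²] = 0.25 + 2² = 4.25
Var(Z) = 0.17948718*4.25 - (0.38461538*2)²
= 0.76282051 - 0.59171598 = 0.17110454

0.17110454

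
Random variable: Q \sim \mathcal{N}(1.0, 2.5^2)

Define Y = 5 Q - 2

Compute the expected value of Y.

For Y = 5Q - 2:
E[Y] = 5 * E[Q] - 2
E[Q] = 1.0 = 1
E[Y] = 5 * 1 - 2 = 3

3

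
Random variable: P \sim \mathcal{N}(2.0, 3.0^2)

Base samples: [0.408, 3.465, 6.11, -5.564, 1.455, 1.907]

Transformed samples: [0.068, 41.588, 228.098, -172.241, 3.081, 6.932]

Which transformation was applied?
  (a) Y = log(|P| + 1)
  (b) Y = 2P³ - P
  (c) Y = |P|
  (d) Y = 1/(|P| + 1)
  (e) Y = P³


Checking option (e) Y = P³:
  P = 0.408 -> Y = 0.068 ✓
  P = 3.465 -> Y = 41.588 ✓
  P = 6.11 -> Y = 228.098 ✓
All samples match this transformation.

(e) P³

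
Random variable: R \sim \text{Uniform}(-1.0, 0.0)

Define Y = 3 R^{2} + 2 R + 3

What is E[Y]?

E[Y] = 3*E[R²] + 2*E[R] + 3
E[R] = -0.5
E[R²] = Var(R) + (E[R])² = 0.083333333 + 0.25 = 0.33333333
E[Y] = 3*0.33333333 + 2*(-0.5) + 3 = 3

3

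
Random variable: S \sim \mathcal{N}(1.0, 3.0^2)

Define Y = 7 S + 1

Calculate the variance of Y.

For Y = aS + b: Var(Y) = a² * Var(S)
Var(S) = 3.0^2 = 9
Var(Y) = 7² * 9 = 49 * 9 = 441

441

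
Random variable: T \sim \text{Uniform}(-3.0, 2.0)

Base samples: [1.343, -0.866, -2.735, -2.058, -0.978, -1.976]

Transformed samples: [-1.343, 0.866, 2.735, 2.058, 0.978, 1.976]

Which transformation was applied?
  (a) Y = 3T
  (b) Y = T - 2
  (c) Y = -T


Checking option (c) Y = -T:
  T = 1.343 -> Y = -1.343 ✓
  T = -0.866 -> Y = 0.866 ✓
  T = -2.735 -> Y = 2.735 ✓
All samples match this transformation.

(c) -T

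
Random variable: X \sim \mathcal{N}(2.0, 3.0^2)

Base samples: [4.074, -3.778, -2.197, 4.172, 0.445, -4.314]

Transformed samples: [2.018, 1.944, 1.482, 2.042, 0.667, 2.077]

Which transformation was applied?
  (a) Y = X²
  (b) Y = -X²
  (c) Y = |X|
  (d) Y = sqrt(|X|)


Checking option (d) Y = sqrt(|X|):
  X = 4.074 -> Y = 2.018 ✓
  X = -3.778 -> Y = 1.944 ✓
  X = -2.197 -> Y = 1.482 ✓
All samples match this transformation.

(d) sqrt(|X|)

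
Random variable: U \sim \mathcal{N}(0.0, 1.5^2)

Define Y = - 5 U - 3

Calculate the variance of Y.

For Y = aU + b: Var(Y) = a² * Var(U)
Var(U) = 1.5^2 = 2.25
Var(Y) = (-5)² * 2.25 = 25 * 2.25 = 56.25

56.25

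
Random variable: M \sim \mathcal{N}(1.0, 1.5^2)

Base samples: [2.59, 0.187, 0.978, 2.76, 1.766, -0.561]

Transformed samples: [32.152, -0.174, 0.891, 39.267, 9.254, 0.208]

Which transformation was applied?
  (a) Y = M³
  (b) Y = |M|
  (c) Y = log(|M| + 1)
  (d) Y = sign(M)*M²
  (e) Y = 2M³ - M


Checking option (e) Y = 2M³ - M:
  M = 2.59 -> Y = 32.152 ✓
  M = 0.187 -> Y = -0.174 ✓
  M = 0.978 -> Y = 0.891 ✓
All samples match this transformation.

(e) 2M³ - M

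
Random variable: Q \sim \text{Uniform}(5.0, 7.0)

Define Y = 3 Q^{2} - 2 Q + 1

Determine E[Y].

E[Y] = 3*E[Q²] - 2*E[Q] + 1
E[Q] = 6
E[Q²] = Var(Q) + (E[Q])² = 0.33333333 + 36 = 36.333333
E[Y] = 3*36.333333 - 2*6 + 1 = 98

98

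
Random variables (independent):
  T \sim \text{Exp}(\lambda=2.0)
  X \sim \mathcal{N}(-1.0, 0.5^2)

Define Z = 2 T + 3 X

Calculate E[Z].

E[Z] = 2*E[T] + 3*E[X]
E[T] = 0.5
E[X] = -1
E[Z] = 2*0.5 + 3*(-1) = -2

-2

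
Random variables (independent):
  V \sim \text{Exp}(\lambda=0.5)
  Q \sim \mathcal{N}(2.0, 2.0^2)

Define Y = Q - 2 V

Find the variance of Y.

For independent RVs: Var(aX + bY) = a²Var(X) + b²Var(Y)
Var(V) = 4
Var(Q) = 4
Var(Y) = (-2)²*4 + 1²*4
= 4*4 + 1*4 = 20

20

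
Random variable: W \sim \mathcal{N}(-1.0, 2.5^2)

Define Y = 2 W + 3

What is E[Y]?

For Y = 2W + 3:
E[Y] = 2 * E[W] + 3
E[W] = -1.0 = -1
E[Y] = 2 * (-1) + 3 = 1

1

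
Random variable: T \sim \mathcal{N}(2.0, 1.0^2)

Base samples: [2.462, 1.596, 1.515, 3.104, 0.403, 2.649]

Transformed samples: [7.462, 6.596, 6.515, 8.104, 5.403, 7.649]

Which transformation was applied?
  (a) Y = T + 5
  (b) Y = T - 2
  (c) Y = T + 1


Checking option (a) Y = T + 5:
  T = 2.462 -> Y = 7.462 ✓
  T = 1.596 -> Y = 6.596 ✓
  T = 1.515 -> Y = 6.515 ✓
All samples match this transformation.

(a) T + 5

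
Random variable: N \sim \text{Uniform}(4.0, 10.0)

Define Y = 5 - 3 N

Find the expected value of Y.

For Y = -3N + 5:
E[Y] = -3 * E[N] + 5
E[N] = (4 + 10)/2 = 7
E[Y] = -3 * 7 + 5 = -16

-16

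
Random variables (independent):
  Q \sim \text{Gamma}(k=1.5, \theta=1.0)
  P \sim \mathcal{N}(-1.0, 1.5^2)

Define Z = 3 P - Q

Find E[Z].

E[Z] = -1*E[Q] + 3*E[P]
E[Q] = 1.5
E[P] = -1
E[Z] = -1*1.5 + 3*(-1) = -4.5

-4.5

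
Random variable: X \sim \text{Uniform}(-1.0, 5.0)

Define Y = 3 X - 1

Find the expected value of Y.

For Y = 3X - 1:
E[Y] = 3 * E[X] - 1
E[X] = (-1 + 5)/2 = 2
E[Y] = 3 * 2 - 1 = 5

5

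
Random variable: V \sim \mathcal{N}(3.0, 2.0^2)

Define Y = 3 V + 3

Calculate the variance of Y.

For Y = aV + b: Var(Y) = a² * Var(V)
Var(V) = 2.0^2 = 4
Var(Y) = 3² * 4 = 9 * 4 = 36

36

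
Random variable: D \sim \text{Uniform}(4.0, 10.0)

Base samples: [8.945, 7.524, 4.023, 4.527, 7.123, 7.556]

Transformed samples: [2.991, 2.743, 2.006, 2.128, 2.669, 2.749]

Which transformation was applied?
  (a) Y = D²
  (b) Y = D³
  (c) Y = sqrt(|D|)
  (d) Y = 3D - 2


Checking option (c) Y = sqrt(|D|):
  D = 8.945 -> Y = 2.991 ✓
  D = 7.524 -> Y = 2.743 ✓
  D = 4.023 -> Y = 2.006 ✓
All samples match this transformation.

(c) sqrt(|D|)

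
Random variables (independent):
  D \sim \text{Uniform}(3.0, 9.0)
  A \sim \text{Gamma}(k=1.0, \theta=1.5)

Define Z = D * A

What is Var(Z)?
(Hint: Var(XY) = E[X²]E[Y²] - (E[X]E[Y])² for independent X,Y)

Var(XY) = E[X²]E[Y²] - (E[X]E[Y])²
E[D] = 6, Var(D) = 3
E[A] = 1.5, Var(A) = 2.25
E[D²] = 3 + 6² = 39
E[A²] = 2.25 + 1.5² = 4.5
Var(Z) = 39*4.5 - (6*1.5)²
= 175.5 - 81 = 94.5

94.5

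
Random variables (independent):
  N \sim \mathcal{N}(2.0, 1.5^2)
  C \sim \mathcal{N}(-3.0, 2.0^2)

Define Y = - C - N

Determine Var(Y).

For independent RVs: Var(aX + bY) = a²Var(X) + b²Var(Y)
Var(N) = 2.25
Var(C) = 4
Var(Y) = (-1)²*2.25 + (-1)²*4
= 1*2.25 + 1*4 = 6.25

6.25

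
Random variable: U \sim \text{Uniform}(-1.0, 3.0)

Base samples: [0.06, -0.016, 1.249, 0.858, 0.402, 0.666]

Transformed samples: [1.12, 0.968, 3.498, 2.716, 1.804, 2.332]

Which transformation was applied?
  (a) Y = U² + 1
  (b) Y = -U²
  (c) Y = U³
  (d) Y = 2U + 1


Checking option (d) Y = 2U + 1:
  U = 0.06 -> Y = 1.12 ✓
  U = -0.016 -> Y = 0.968 ✓
  U = 1.249 -> Y = 3.498 ✓
All samples match this transformation.

(d) 2U + 1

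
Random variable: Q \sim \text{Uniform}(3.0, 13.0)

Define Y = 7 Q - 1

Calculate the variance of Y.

For Y = aQ + b: Var(Y) = a² * Var(Q)
Var(Q) = (13 - 3)^2/12 = 8.3333333
Var(Y) = 7² * 8.3333333 = 49 * 8.3333333 = 408.33333

408.33333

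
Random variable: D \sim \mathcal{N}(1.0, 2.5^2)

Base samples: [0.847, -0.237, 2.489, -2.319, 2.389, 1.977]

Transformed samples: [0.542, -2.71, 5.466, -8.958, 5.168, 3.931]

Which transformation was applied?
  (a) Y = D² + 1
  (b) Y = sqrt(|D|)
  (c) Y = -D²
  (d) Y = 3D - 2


Checking option (d) Y = 3D - 2:
  D = 0.847 -> Y = 0.542 ✓
  D = -0.237 -> Y = -2.71 ✓
  D = 2.489 -> Y = 5.466 ✓
All samples match this transformation.

(d) 3D - 2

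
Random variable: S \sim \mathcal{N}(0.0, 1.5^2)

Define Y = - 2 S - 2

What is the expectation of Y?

For Y = -2S - 2:
E[Y] = -2 * E[S] - 2
E[S] = 0.0 = 0
E[Y] = -2 * 0 - 2 = -2

-2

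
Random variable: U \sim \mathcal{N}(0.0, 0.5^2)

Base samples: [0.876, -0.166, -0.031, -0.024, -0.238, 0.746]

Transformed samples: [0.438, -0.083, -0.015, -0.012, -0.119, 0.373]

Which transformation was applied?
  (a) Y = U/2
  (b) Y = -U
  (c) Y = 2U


Checking option (a) Y = U/2:
  U = 0.876 -> Y = 0.438 ✓
  U = -0.166 -> Y = -0.083 ✓
  U = -0.031 -> Y = -0.015 ✓
All samples match this transformation.

(a) U/2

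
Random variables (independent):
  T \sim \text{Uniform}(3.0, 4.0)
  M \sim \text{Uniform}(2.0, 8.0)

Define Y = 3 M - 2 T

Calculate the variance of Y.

For independent RVs: Var(aX + bY) = a²Var(X) + b²Var(Y)
Var(T) = 0.083333333
Var(M) = 3
Var(Y) = (-2)²*0.083333333 + 3²*3
= 4*0.083333333 + 9*3 = 27.333333

27.333333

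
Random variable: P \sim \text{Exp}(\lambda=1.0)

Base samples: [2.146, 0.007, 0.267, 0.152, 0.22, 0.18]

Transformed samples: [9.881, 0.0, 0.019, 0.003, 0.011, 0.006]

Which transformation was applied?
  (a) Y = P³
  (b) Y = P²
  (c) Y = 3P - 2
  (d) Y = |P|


Checking option (a) Y = P³:
  P = 2.146 -> Y = 9.881 ✓
  P = 0.007 -> Y = 0.0 ✓
  P = 0.267 -> Y = 0.019 ✓
All samples match this transformation.

(a) P³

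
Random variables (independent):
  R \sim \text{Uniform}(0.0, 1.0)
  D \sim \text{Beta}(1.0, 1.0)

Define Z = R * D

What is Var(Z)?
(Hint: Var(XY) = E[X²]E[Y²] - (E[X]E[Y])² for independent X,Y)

Var(XY) = E[X²]E[Y²] - (E[X]E[Y])²
E[R] = 0.5, Var(R) = 0.083333333
E[D] = 0.5, Var(D) = 0.083333333
E[R²] = 0.083333333 + 0.5² = 0.33333333
E[D²] = 0.083333333 + 0.5² = 0.33333333
Var(Z) = 0.33333333*0.33333333 - (0.5*0.5)²
= 0.11111111 - 0.0625 = 0.048611111

0.048611111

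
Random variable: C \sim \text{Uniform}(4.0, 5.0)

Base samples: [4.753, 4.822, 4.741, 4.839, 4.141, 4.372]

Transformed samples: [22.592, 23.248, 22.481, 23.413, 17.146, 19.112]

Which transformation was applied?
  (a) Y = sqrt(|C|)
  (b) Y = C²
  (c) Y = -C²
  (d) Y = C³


Checking option (b) Y = C²:
  C = 4.753 -> Y = 22.592 ✓
  C = 4.822 -> Y = 23.248 ✓
  C = 4.741 -> Y = 22.481 ✓
All samples match this transformation.

(b) C²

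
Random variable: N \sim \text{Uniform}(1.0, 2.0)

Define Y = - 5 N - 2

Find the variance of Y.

For Y = aN + b: Var(Y) = a² * Var(N)
Var(N) = (2 - 1)^2/12 = 0.083333333
Var(Y) = (-5)² * 0.083333333 = 25 * 0.083333333 = 2.0833333

2.0833333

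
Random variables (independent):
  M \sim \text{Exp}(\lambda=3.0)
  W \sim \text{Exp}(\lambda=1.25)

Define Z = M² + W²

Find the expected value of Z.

E[Z] = E[M²] + E[W²]
E[M²] = Var(M) + E[M]² = 0.11111111 + 0.11111111 = 0.22222222
E[W²] = Var(W) + E[W]² = 0.64 + 0.64 = 1.28
E[Z] = 0.22222222 + 1.28 = 1.5022222

1.5022222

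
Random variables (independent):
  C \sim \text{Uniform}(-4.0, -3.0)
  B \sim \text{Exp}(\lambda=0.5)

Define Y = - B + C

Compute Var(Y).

For independent RVs: Var(aX + bY) = a²Var(X) + b²Var(Y)
Var(C) = 0.083333333
Var(B) = 4
Var(Y) = 1²*0.083333333 + (-1)²*4
= 1*0.083333333 + 1*4 = 4.0833333

4.0833333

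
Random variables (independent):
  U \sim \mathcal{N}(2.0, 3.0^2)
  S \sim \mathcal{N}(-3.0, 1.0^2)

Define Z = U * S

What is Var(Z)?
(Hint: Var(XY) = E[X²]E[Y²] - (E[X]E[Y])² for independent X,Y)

Var(XY) = E[X²]E[Y²] - (E[X]E[Y])²
E[U] = 2, Var(U) = 9
E[S] = -3, Var(S) = 1
E[U²] = 9 + 2² = 13
E[S²] = 1 + (-3)² = 10
Var(Z) = 13*10 - (2*(-3))²
= 130 - 36 = 94

94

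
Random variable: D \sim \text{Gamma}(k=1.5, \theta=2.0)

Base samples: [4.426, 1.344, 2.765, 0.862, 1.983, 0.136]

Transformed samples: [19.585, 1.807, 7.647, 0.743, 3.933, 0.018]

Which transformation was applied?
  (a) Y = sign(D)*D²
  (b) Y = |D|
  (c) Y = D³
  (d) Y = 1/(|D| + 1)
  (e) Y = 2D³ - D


Checking option (a) Y = sign(D)*D²:
  D = 4.426 -> Y = 19.585 ✓
  D = 1.344 -> Y = 1.807 ✓
  D = 2.765 -> Y = 7.647 ✓
All samples match this transformation.

(a) sign(D)*D²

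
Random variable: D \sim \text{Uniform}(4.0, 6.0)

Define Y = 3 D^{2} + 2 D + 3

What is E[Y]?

E[Y] = 3*E[D²] + 2*E[D] + 3
E[D] = 5
E[D²] = Var(D) + (E[D])² = 0.33333333 + 25 = 25.333333
E[Y] = 3*25.333333 + 2*5 + 3 = 89

89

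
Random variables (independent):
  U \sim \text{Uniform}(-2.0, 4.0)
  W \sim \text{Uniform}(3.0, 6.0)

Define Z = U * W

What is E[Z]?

For independent RVs: E[XY] = E[X]*E[Y]
E[U] = 1
E[W] = 4.5
E[Z] = 1 * 4.5 = 4.5

4.5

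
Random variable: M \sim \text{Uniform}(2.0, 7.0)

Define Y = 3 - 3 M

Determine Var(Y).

For Y = aM + b: Var(Y) = a² * Var(M)
Var(M) = (7 - 2)^2/12 = 2.0833333
Var(Y) = (-3)² * 2.0833333 = 9 * 2.0833333 = 18.75

18.75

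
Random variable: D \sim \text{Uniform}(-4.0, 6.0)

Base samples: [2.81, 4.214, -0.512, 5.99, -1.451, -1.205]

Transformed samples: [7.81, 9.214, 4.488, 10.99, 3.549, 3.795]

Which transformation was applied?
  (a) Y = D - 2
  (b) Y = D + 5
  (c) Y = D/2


Checking option (b) Y = D + 5:
  D = 2.81 -> Y = 7.81 ✓
  D = 4.214 -> Y = 9.214 ✓
  D = -0.512 -> Y = 4.488 ✓
All samples match this transformation.

(b) D + 5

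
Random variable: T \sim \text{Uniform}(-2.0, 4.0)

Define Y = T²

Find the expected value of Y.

Using E[X²] = Var(X) + (E[X])²:
E[T] = 1
Var(T) = (4 + 2)^2/12 = 3
E[T²] = 3 + 1² = 3 + 1 = 4

4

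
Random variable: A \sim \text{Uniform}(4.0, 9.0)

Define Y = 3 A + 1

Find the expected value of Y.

For Y = 3A + 1:
E[Y] = 3 * E[A] + 1
E[A] = (4 + 9)/2 = 6.5
E[Y] = 3 * 6.5 + 1 = 20.5

20.5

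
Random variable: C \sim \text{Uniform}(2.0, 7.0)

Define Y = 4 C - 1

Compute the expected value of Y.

For Y = 4C - 1:
E[Y] = 4 * E[C] - 1
E[C] = (2 + 7)/2 = 4.5
E[Y] = 4 * 4.5 - 1 = 17

17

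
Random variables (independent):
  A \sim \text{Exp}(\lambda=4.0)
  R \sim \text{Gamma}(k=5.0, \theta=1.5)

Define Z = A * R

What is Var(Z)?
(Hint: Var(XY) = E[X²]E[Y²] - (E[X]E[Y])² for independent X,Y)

Var(XY) = E[X²]E[Y²] - (E[X]E[Y])²
E[A] = 0.25, Var(A) = 0.0625
E[R] = 7.5, Var(R) = 11.25
E[A²] = 0.0625 + 0.25² = 0.125
E[R²] = 11.25 + 7.5² = 67.5
Var(Z) = 0.125*67.5 - (0.25*7.5)²
= 8.4375 - 3.515625 = 4.921875

4.921875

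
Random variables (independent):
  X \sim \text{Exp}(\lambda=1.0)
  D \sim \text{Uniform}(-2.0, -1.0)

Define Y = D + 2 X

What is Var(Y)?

For independent RVs: Var(aX + bY) = a²Var(X) + b²Var(Y)
Var(X) = 1
Var(D) = 0.083333333
Var(Y) = 2²*1 + 1²*0.083333333
= 4*1 + 1*0.083333333 = 4.0833333

4.0833333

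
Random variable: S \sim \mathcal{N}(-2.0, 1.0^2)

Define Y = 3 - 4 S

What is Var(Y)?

For Y = aS + b: Var(Y) = a² * Var(S)
Var(S) = 1.0^2 = 1
Var(Y) = (-4)² * 1 = 16 * 1 = 16

16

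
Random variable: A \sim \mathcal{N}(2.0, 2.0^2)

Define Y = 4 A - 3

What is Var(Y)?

For Y = aA + b: Var(Y) = a² * Var(A)
Var(A) = 2.0^2 = 4
Var(Y) = 4² * 4 = 16 * 4 = 64

64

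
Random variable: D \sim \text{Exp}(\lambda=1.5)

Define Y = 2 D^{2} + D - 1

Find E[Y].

E[Y] = 2*E[D²] + 1*E[D] - 1
E[D] = 0.66666667
E[D²] = Var(D) + (E[D])² = 0.44444444 + 0.44444444 = 0.88888889
E[Y] = 2*0.88888889 + 1*0.66666667 - 1 = 1.4444444

1.4444444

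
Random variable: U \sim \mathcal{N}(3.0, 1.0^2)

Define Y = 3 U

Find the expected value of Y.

For Y = 3U:
E[Y] = 3 * E[U]
E[U] = 3.0 = 3
E[Y] = 3 * 3 = 9

9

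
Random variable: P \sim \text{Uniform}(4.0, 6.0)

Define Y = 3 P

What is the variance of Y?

For Y = aP + b: Var(Y) = a² * Var(P)
Var(P) = (6 - 4)^2/12 = 0.33333333
Var(Y) = 3² * 0.33333333 = 9 * 0.33333333 = 3

3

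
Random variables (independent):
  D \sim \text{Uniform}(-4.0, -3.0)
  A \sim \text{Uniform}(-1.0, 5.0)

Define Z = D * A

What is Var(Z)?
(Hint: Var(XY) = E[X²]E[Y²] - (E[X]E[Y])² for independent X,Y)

Var(XY) = E[X²]E[Y²] - (E[X]E[Y])²
E[D] = -3.5, Var(D) = 0.083333333
E[A] = 2, Var(A) = 3
E[D²] = 0.083333333 + (-3.5)² = 12.333333
E[A²] = 3 + 2² = 7
Var(Z) = 12.333333*7 - (-3.5*2)²
= 86.333333 - 49 = 37.333333

37.333333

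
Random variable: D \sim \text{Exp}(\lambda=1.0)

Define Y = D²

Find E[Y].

E[D²] = Var(D) + (E[D])² = 1 + 1 = 2

2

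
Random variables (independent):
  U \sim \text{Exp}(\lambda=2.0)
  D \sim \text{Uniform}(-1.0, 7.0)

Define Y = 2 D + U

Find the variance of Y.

For independent RVs: Var(aX + bY) = a²Var(X) + b²Var(Y)
Var(U) = 0.25
Var(D) = 5.3333333
Var(Y) = 1²*0.25 + 2²*5.3333333
= 1*0.25 + 4*5.3333333 = 21.583333

21.583333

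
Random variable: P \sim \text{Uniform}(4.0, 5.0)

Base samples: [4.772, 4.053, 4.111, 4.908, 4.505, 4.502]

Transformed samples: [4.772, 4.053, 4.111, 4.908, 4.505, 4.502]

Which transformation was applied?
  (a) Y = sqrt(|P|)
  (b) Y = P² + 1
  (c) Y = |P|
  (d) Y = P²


Checking option (c) Y = |P|:
  P = 4.772 -> Y = 4.772 ✓
  P = 4.053 -> Y = 4.053 ✓
  P = 4.111 -> Y = 4.111 ✓
All samples match this transformation.

(c) |P|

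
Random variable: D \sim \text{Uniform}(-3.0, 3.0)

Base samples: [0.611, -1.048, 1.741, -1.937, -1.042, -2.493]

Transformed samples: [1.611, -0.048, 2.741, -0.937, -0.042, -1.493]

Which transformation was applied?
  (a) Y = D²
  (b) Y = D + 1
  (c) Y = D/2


Checking option (b) Y = D + 1:
  D = 0.611 -> Y = 1.611 ✓
  D = -1.048 -> Y = -0.048 ✓
  D = 1.741 -> Y = 2.741 ✓
All samples match this transformation.

(b) D + 1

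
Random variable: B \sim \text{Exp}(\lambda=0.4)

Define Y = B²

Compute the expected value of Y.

Using E[X²] = Var(X) + (E[X])²:
E[B] = 2.5
Var(B) = 1/0.4^2 = 6.25
E[B²] = 6.25 + 2.5² = 6.25 + 6.25 = 12.5

12.5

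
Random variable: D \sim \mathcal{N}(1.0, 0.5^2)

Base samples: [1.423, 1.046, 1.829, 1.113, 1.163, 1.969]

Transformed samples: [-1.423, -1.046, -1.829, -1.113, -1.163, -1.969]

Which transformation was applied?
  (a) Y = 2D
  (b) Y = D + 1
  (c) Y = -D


Checking option (c) Y = -D:
  D = 1.423 -> Y = -1.423 ✓
  D = 1.046 -> Y = -1.046 ✓
  D = 1.829 -> Y = -1.829 ✓
All samples match this transformation.

(c) -D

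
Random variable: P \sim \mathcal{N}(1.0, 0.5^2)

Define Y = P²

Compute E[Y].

E[P²] = Var(P) + (E[P])² = 0.25 + 1 = 1.25

1.25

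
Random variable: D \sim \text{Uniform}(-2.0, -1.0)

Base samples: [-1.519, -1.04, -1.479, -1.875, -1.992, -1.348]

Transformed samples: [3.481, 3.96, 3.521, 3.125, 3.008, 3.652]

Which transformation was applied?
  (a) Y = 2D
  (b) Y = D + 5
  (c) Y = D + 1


Checking option (b) Y = D + 5:
  D = -1.519 -> Y = 3.481 ✓
  D = -1.04 -> Y = 3.96 ✓
  D = -1.479 -> Y = 3.521 ✓
All samples match this transformation.

(b) D + 5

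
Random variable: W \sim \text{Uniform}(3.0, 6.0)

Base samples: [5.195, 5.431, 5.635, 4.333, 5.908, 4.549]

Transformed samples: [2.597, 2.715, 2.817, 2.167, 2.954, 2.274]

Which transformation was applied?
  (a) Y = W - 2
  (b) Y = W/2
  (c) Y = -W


Checking option (b) Y = W/2:
  W = 5.195 -> Y = 2.597 ✓
  W = 5.431 -> Y = 2.715 ✓
  W = 5.635 -> Y = 2.817 ✓
All samples match this transformation.

(b) W/2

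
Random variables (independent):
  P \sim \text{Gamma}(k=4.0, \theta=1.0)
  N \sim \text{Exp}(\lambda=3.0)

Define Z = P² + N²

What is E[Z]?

E[Z] = E[P²] + E[N²]
E[P²] = Var(P) + E[P]² = 4 + 16 = 20
E[N²] = Var(N) + E[N]² = 0.11111111 + 0.11111111 = 0.22222222
E[Z] = 20 + 0.22222222 = 20.222222

20.222222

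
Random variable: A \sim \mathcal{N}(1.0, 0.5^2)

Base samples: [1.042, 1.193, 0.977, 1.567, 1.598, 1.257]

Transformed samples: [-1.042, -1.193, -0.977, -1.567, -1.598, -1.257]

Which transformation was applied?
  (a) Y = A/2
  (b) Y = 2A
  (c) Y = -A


Checking option (c) Y = -A:
  A = 1.042 -> Y = -1.042 ✓
  A = 1.193 -> Y = -1.193 ✓
  A = 0.977 -> Y = -0.977 ✓
All samples match this transformation.

(c) -A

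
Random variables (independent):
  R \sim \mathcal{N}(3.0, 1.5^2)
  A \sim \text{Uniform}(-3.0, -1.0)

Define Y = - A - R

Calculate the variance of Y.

For independent RVs: Var(aX + bY) = a²Var(X) + b²Var(Y)
Var(R) = 2.25
Var(A) = 0.33333333
Var(Y) = (-1)²*2.25 + (-1)²*0.33333333
= 1*2.25 + 1*0.33333333 = 2.5833333

2.5833333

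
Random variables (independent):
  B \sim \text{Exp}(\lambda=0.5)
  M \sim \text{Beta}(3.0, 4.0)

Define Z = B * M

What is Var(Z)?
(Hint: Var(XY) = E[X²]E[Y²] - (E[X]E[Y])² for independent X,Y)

Var(XY) = E[X²]E[Y²] - (E[X]E[Y])²
E[B] = 2, Var(B) = 4
E[M] = 0.42857143, Var(M) = 0.030612245
E[B²] = 4 + 2² = 8
E[M²] = 0.030612245 + 0.42857143² = 0.21428571
Var(Z) = 8*0.21428571 - (2*0.42857143)²
= 1.7142857 - 0.73469388 = 0.97959184

0.97959184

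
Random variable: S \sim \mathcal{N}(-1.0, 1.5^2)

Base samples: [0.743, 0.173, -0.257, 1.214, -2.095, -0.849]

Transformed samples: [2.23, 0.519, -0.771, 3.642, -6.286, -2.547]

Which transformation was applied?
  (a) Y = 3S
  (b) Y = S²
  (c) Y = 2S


Checking option (a) Y = 3S:
  S = 0.743 -> Y = 2.23 ✓
  S = 0.173 -> Y = 0.519 ✓
  S = -0.257 -> Y = -0.771 ✓
All samples match this transformation.

(a) 3S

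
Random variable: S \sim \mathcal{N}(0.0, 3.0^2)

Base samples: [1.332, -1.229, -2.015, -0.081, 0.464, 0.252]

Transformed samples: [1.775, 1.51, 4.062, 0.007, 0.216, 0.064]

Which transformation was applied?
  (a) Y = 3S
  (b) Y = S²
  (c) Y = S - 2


Checking option (b) Y = S²:
  S = 1.332 -> Y = 1.775 ✓
  S = -1.229 -> Y = 1.51 ✓
  S = -2.015 -> Y = 4.062 ✓
All samples match this transformation.

(b) S²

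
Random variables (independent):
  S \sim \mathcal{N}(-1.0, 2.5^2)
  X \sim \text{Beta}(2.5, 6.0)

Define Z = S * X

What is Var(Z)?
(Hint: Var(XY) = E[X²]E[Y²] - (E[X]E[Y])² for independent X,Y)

Var(XY) = E[X²]E[Y²] - (E[X]E[Y])²
E[S] = -1, Var(S) = 6.25
E[X] = 0.29411765, Var(X) = 0.021853943
E[S²] = 6.25 + (-1)² = 7.25
E[X²] = 0.021853943 + 0.29411765² = 0.10835913
Var(Z) = 7.25*0.10835913 - (-1*0.29411765)²
= 0.78560372 - 0.08650519 = 0.69909852

0.69909852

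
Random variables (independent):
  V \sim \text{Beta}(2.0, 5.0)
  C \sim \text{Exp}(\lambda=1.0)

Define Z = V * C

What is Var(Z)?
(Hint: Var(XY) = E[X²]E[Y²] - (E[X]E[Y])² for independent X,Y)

Var(XY) = E[X²]E[Y²] - (E[X]E[Y])²
E[V] = 0.28571429, Var(V) = 0.025510204
E[C] = 1, Var(C) = 1
E[V²] = 0.025510204 + 0.28571429² = 0.10714286
E[C²] = 1 + 1² = 2
Var(Z) = 0.10714286*2 - (0.28571429*1)²
= 0.21428571 - 0.081632653 = 0.13265306

0.13265306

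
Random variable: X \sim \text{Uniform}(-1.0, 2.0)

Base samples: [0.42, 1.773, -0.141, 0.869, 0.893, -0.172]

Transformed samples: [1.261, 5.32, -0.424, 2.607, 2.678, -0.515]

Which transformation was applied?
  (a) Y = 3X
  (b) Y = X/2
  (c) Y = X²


Checking option (a) Y = 3X:
  X = 0.42 -> Y = 1.261 ✓
  X = 1.773 -> Y = 5.32 ✓
  X = -0.141 -> Y = -0.424 ✓
All samples match this transformation.

(a) 3X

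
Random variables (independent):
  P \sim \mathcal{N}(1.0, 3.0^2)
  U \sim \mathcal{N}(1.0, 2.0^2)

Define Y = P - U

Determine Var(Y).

For independent RVs: Var(aX + bY) = a²Var(X) + b²Var(Y)
Var(P) = 9
Var(U) = 4
Var(Y) = 1²*9 + (-1)²*4
= 1*9 + 1*4 = 13

13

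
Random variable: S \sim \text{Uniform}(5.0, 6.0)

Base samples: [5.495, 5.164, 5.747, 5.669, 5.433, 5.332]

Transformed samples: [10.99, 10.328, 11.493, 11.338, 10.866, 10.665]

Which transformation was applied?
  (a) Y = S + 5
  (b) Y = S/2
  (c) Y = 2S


Checking option (c) Y = 2S:
  S = 5.495 -> Y = 10.99 ✓
  S = 5.164 -> Y = 10.328 ✓
  S = 5.747 -> Y = 11.493 ✓
All samples match this transformation.

(c) 2S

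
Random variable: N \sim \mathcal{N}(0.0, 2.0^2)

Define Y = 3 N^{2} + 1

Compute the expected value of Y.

E[Y] = 3*E[N²] + 1
E[N] = 0
E[N²] = Var(N) + (E[N])² = 4 + 0 = 4
E[Y] = 3*4 + 1 = 13

13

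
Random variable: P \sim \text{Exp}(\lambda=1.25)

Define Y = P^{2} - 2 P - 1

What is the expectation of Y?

E[Y] = 1*E[P²] - 2*E[P] - 1
E[P] = 0.8
E[P²] = Var(P) + (E[P])² = 0.64 + 0.64 = 1.28
E[Y] = 1*1.28 - 2*0.8 - 1 = -1.32

-1.32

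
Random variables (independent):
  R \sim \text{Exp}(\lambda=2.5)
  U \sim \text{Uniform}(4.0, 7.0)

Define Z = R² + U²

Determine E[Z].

E[Z] = E[R²] + E[U²]
E[R²] = Var(R) + E[R]² = 0.16 + 0.16 = 0.32
E[U²] = Var(U) + E[U]² = 0.75 + 30.25 = 31
E[Z] = 0.32 + 31 = 31.32

31.32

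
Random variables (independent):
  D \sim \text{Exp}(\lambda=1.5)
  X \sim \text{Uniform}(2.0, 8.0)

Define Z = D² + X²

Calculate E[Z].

E[Z] = E[D²] + E[X²]
E[D²] = Var(D) + E[D]² = 0.44444444 + 0.44444444 = 0.88888889
E[X²] = Var(X) + E[X]² = 3 + 25 = 28
E[Z] = 0.88888889 + 28 = 28.888889

28.888889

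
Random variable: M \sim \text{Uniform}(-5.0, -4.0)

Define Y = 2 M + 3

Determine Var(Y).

For Y = aM + b: Var(Y) = a² * Var(M)
Var(M) = (-4 + 5)^2/12 = 0.083333333
Var(Y) = 2² * 0.083333333 = 4 * 0.083333333 = 0.33333333

0.33333333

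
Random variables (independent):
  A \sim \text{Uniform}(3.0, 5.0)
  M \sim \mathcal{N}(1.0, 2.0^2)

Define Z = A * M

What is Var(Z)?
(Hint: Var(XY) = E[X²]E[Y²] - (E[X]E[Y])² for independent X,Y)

Var(XY) = E[X²]E[Y²] - (E[X]E[Y])²
E[A] = 4, Var(A) = 0.33333333
E[M] = 1, Var(M) = 4
E[A²] = 0.33333333 + 4² = 16.333333
E[M²] = 4 + 1² = 5
Var(Z) = 16.333333*5 - (4*1)²
= 81.666667 - 16 = 65.666667

65.666667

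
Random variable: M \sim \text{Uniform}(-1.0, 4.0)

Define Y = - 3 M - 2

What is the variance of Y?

For Y = aM + b: Var(Y) = a² * Var(M)
Var(M) = (4 + 1)^2/12 = 2.0833333
Var(Y) = (-3)² * 2.0833333 = 9 * 2.0833333 = 18.75

18.75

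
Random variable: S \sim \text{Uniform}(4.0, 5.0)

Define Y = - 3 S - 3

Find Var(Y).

For Y = aS + b: Var(Y) = a² * Var(S)
Var(S) = (5 - 4)^2/12 = 0.083333333
Var(Y) = (-3)² * 0.083333333 = 9 * 0.083333333 = 0.75

0.75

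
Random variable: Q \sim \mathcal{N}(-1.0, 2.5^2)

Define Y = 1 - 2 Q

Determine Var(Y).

For Y = aQ + b: Var(Y) = a² * Var(Q)
Var(Q) = 2.5^2 = 6.25
Var(Y) = (-2)² * 6.25 = 4 * 6.25 = 25

25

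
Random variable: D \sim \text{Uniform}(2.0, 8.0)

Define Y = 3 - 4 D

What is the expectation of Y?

For Y = -4D + 3:
E[Y] = -4 * E[D] + 3
E[D] = (2 + 8)/2 = 5
E[Y] = -4 * 5 + 3 = -17

-17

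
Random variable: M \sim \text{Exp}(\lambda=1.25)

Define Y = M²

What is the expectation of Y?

E[M²] = Var(M) + (E[M])² = 0.64 + 0.64 = 1.28

1.28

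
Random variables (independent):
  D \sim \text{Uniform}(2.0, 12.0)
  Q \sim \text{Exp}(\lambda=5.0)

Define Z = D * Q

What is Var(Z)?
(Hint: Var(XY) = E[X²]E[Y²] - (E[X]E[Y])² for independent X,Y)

Var(XY) = E[X²]E[Y²] - (E[X]E[Y])²
E[D] = 7, Var(D) = 8.3333333
E[Q] = 0.2, Var(Q) = 0.04
E[D²] = 8.3333333 + 7² = 57.333333
E[Q²] = 0.04 + 0.2² = 0.08
Var(Z) = 57.333333*0.08 - (7*0.2)²
= 4.5866667 - 1.96 = 2.6266667

2.6266667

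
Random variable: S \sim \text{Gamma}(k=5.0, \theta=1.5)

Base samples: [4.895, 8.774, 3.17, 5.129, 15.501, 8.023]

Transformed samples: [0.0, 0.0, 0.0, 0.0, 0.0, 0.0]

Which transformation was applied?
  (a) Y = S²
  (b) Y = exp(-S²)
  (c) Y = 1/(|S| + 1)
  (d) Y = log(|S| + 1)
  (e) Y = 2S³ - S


Checking option (b) Y = exp(-S²):
  S = 4.895 -> Y = 0.0 ✓
  S = 8.774 -> Y = 0.0 ✓
  S = 3.17 -> Y = 0.0 ✓
All samples match this transformation.

(b) exp(-S²)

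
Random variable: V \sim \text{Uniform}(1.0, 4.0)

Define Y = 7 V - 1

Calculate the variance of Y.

For Y = aV + b: Var(Y) = a² * Var(V)
Var(V) = (4 - 1)^2/12 = 0.75
Var(Y) = 7² * 0.75 = 49 * 0.75 = 36.75

36.75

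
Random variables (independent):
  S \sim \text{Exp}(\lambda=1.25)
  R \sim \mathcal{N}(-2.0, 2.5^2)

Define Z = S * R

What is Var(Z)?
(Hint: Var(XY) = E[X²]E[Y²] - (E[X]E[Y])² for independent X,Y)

Var(XY) = E[X²]E[Y²] - (E[X]E[Y])²
E[S] = 0.8, Var(S) = 0.64
E[R] = -2, Var(R) = 6.25
E[S²] = 0.64 + 0.8² = 1.28
E[R²] = 6.25 + (-2)² = 10.25
Var(Z) = 1.28*10.25 - (0.8*(-2))²
= 13.12 - 2.56 = 10.56

10.56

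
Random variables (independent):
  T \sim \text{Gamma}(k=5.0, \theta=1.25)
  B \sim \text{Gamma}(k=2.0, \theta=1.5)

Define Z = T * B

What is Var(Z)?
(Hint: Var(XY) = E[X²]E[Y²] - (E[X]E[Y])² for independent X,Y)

Var(XY) = E[X²]E[Y²] - (E[X]E[Y])²
E[T] = 6.25, Var(T) = 7.8125
E[B] = 3, Var(B) = 4.5
E[T²] = 7.8125 + 6.25² = 46.875
E[B²] = 4.5 + 3² = 13.5
Var(Z) = 46.875*13.5 - (6.25*3)²
= 632.8125 - 351.5625 = 281.25

281.25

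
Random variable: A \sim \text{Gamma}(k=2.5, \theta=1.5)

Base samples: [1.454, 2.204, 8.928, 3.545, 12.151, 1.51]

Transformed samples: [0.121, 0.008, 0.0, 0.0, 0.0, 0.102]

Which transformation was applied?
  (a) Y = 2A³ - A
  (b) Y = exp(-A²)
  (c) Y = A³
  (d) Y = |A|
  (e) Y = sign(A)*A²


Checking option (b) Y = exp(-A²):
  A = 1.454 -> Y = 0.121 ✓
  A = 2.204 -> Y = 0.008 ✓
  A = 8.928 -> Y = 0.0 ✓
All samples match this transformation.

(b) exp(-A²)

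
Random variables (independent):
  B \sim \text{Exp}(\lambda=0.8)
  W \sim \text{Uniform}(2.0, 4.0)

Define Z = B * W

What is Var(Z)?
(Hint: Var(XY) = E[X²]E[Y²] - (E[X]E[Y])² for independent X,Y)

Var(XY) = E[X²]E[Y²] - (E[X]E[Y])²
E[B] = 1.25, Var(B) = 1.5625
E[W] = 3, Var(W) = 0.33333333
E[B²] = 1.5625 + 1.25² = 3.125
E[W²] = 0.33333333 + 3² = 9.3333333
Var(Z) = 3.125*9.3333333 - (1.25*3)²
= 29.166667 - 14.0625 = 15.104167

15.104167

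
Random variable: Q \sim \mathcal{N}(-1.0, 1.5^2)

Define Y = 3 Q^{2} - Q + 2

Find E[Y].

E[Y] = 3*E[Q²] - 1*E[Q] + 2
E[Q] = -1
E[Q²] = Var(Q) + (E[Q])² = 2.25 + 1 = 3.25
E[Y] = 3*3.25 - 1*(-1) + 2 = 12.75

12.75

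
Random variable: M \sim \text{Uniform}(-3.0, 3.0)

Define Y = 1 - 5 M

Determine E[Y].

For Y = -5M + 1:
E[Y] = -5 * E[M] + 1
E[M] = (-3 + 3)/2 = 0
E[Y] = -5 * 0 + 1 = 1

1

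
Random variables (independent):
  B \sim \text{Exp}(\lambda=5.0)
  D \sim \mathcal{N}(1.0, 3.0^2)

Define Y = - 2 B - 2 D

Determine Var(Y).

For independent RVs: Var(aX + bY) = a²Var(X) + b²Var(Y)
Var(B) = 0.04
Var(D) = 9
Var(Y) = (-2)²*0.04 + (-2)²*9
= 4*0.04 + 4*9 = 36.16

36.16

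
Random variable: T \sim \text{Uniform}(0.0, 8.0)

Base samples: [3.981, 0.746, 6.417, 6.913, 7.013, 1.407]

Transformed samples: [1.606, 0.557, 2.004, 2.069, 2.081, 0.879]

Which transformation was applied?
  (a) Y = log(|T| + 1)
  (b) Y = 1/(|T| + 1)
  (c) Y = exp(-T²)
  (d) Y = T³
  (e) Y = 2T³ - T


Checking option (a) Y = log(|T| + 1):
  T = 3.981 -> Y = 1.606 ✓
  T = 0.746 -> Y = 0.557 ✓
  T = 6.417 -> Y = 2.004 ✓
All samples match this transformation.

(a) log(|T| + 1)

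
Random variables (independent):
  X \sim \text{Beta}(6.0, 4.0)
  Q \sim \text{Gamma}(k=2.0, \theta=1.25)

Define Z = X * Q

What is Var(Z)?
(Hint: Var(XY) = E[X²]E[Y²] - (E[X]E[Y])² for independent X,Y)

Var(XY) = E[X²]E[Y²] - (E[X]E[Y])²
E[X] = 0.6, Var(X) = 0.021818182
E[Q] = 2.5, Var(Q) = 3.125
E[X²] = 0.021818182 + 0.6² = 0.38181818
E[Q²] = 3.125 + 2.5² = 9.375
Var(Z) = 0.38181818*9.375 - (0.6*2.5)²
= 3.5795455 - 2.25 = 1.3295455

1.3295455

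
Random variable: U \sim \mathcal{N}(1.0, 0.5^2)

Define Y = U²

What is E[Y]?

E[U²] = Var(U) + (E[U])² = 0.25 + 1 = 1.25

1.25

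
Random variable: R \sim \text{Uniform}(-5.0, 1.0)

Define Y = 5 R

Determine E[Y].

For Y = 5R:
E[Y] = 5 * E[R]
E[R] = (-5 + 1)/2 = -2
E[Y] = 5 * (-2) = -10

-10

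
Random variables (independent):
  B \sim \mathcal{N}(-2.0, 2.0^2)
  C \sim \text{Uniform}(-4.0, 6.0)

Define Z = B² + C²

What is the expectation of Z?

E[Z] = E[B²] + E[C²]
E[B²] = Var(B) + E[B]² = 4 + 4 = 8
E[C²] = Var(C) + E[C]² = 8.3333333 + 1 = 9.3333333
E[Z] = 8 + 9.3333333 = 17.333333

17.333333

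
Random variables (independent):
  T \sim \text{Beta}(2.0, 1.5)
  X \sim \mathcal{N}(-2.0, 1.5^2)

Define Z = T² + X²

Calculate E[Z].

E[Z] = E[T²] + E[X²]
E[T²] = Var(T) + E[T]² = 0.054421769 + 0.32653061 = 0.38095238
E[X²] = Var(X) + E[X]² = 2.25 + 4 = 6.25
E[Z] = 0.38095238 + 6.25 = 6.6309524

6.6309524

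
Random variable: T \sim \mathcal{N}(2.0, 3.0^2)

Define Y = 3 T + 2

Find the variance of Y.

For Y = aT + b: Var(Y) = a² * Var(T)
Var(T) = 3.0^2 = 9
Var(Y) = 3² * 9 = 9 * 9 = 81

81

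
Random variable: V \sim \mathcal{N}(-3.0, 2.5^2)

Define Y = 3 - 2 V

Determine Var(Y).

For Y = aV + b: Var(Y) = a² * Var(V)
Var(V) = 2.5^2 = 6.25
Var(Y) = (-2)² * 6.25 = 4 * 6.25 = 25

25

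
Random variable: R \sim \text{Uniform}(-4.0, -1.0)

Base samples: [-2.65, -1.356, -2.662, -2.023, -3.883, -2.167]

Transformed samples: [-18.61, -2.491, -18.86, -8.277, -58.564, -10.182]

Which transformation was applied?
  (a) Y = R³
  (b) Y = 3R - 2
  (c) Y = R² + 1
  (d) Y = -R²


Checking option (a) Y = R³:
  R = -2.65 -> Y = -18.61 ✓
  R = -1.356 -> Y = -2.491 ✓
  R = -2.662 -> Y = -18.86 ✓
All samples match this transformation.

(a) R³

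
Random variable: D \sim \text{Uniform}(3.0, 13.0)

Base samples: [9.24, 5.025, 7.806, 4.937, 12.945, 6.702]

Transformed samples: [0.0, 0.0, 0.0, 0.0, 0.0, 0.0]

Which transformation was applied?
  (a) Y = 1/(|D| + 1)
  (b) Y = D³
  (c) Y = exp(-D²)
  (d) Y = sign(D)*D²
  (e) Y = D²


Checking option (c) Y = exp(-D²):
  D = 9.24 -> Y = 0.0 ✓
  D = 5.025 -> Y = 0.0 ✓
  D = 7.806 -> Y = 0.0 ✓
All samples match this transformation.

(c) exp(-D²)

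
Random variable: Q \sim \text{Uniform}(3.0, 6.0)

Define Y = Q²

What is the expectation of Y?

E[Q²] = Var(Q) + (E[Q])² = 0.75 + 20.25 = 21

21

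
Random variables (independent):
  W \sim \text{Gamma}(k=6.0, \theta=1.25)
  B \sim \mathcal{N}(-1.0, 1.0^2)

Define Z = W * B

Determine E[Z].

For independent RVs: E[XY] = E[X]*E[Y]
E[W] = 7.5
E[B] = -1
E[Z] = 7.5 * (-1) = -7.5

-7.5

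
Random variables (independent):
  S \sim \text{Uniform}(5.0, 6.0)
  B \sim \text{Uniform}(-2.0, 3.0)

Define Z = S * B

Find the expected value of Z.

For independent RVs: E[XY] = E[X]*E[Y]
E[S] = 5.5
E[B] = 0.5
E[Z] = 5.5 * 0.5 = 2.75

2.75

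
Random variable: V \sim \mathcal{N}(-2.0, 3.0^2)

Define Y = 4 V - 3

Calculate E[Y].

For Y = 4V - 3:
E[Y] = 4 * E[V] - 3
E[V] = -2.0 = -2
E[Y] = 4 * (-2) - 3 = -11

-11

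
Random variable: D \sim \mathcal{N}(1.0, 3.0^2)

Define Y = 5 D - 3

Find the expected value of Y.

For Y = 5D - 3:
E[Y] = 5 * E[D] - 3
E[D] = 1.0 = 1
E[Y] = 5 * 1 - 3 = 2

2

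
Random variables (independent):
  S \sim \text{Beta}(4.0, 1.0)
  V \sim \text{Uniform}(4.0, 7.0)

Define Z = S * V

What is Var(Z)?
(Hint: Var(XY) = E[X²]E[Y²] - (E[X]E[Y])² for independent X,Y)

Var(XY) = E[X²]E[Y²] - (E[X]E[Y])²
E[S] = 0.8, Var(S) = 0.026666667
E[V] = 5.5, Var(V) = 0.75
E[S²] = 0.026666667 + 0.8² = 0.66666667
E[V²] = 0.75 + 5.5² = 31
Var(Z) = 0.66666667*31 - (0.8*5.5)²
= 20.666667 - 19.36 = 1.3066667

1.3066667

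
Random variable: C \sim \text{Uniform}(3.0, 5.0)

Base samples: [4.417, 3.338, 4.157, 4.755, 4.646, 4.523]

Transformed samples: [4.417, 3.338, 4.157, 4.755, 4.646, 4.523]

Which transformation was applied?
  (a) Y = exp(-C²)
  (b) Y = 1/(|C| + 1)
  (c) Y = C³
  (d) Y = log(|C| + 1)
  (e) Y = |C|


Checking option (e) Y = |C|:
  C = 4.417 -> Y = 4.417 ✓
  C = 3.338 -> Y = 3.338 ✓
  C = 4.157 -> Y = 4.157 ✓
All samples match this transformation.

(e) |C|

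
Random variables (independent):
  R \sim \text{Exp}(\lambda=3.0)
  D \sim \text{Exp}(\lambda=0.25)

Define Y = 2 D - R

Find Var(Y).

For independent RVs: Var(aX + bY) = a²Var(X) + b²Var(Y)
Var(R) = 0.11111111
Var(D) = 16
Var(Y) = (-1)²*0.11111111 + 2²*16
= 1*0.11111111 + 4*16 = 64.111111

64.111111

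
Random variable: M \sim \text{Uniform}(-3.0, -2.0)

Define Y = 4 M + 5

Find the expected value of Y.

For Y = 4M + 5:
E[Y] = 4 * E[M] + 5
E[M] = (-3 - 2)/2 = -2.5
E[Y] = 4 * (-2.5) + 5 = -5

-5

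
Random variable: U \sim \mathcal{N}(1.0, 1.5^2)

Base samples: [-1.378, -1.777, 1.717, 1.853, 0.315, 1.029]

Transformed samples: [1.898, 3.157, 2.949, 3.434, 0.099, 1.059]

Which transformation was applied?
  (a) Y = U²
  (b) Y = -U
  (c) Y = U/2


Checking option (a) Y = U²:
  U = -1.378 -> Y = 1.898 ✓
  U = -1.777 -> Y = 3.157 ✓
  U = 1.717 -> Y = 2.949 ✓
All samples match this transformation.

(a) U²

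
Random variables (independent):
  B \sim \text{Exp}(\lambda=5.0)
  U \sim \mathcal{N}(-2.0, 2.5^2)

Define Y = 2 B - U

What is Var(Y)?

For independent RVs: Var(aX + bY) = a²Var(X) + b²Var(Y)
Var(B) = 0.04
Var(U) = 6.25
Var(Y) = 2²*0.04 + (-1)²*6.25
= 4*0.04 + 1*6.25 = 6.41

6.41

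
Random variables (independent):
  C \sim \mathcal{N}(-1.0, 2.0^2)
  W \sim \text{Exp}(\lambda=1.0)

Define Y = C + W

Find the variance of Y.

For independent RVs: Var(aX + bY) = a²Var(X) + b²Var(Y)
Var(C) = 4
Var(W) = 1
Var(Y) = 1²*4 + 1²*1
= 1*4 + 1*1 = 5

5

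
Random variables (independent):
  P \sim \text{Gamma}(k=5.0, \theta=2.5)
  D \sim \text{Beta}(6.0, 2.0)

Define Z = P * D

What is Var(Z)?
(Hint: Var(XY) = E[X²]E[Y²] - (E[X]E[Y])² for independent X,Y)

Var(XY) = E[X²]E[Y²] - (E[X]E[Y])²
E[P] = 12.5, Var(P) = 31.25
E[D] = 0.75, Var(D) = 0.020833333
E[P²] = 31.25 + 12.5² = 187.5
E[D²] = 0.020833333 + 0.75² = 0.58333333
Var(Z) = 187.5*0.58333333 - (12.5*0.75)²
= 109.375 - 87.890625 = 21.484375

21.484375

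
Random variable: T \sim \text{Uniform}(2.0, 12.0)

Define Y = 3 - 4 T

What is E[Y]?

For Y = -4T + 3:
E[Y] = -4 * E[T] + 3
E[T] = (2 + 12)/2 = 7
E[Y] = -4 * 7 + 3 = -25

-25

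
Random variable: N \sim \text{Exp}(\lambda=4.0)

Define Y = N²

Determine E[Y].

Using E[X²] = Var(X) + (E[X])²:
E[N] = 0.25
Var(N) = 1/4.0^2 = 0.0625
E[N²] = 0.0625 + 0.25² = 0.0625 + 0.0625 = 0.125

0.125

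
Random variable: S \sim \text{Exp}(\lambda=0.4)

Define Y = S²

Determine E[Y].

Using E[X²] = Var(X) + (E[X])²:
E[S] = 2.5
Var(S) = 1/0.4^2 = 6.25
E[S²] = 6.25 + 2.5² = 6.25 + 6.25 = 12.5

12.5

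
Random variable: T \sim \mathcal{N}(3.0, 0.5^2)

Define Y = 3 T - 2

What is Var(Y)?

For Y = aT + b: Var(Y) = a² * Var(T)
Var(T) = 0.5^2 = 0.25
Var(Y) = 3² * 0.25 = 9 * 0.25 = 2.25

2.25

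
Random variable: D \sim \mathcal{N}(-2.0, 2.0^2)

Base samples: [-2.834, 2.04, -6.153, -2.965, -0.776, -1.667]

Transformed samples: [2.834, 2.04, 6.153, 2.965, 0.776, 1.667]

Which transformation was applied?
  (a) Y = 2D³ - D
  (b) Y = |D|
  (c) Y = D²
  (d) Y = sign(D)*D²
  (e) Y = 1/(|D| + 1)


Checking option (b) Y = |D|:
  D = -2.834 -> Y = 2.834 ✓
  D = 2.04 -> Y = 2.04 ✓
  D = -6.153 -> Y = 6.153 ✓
All samples match this transformation.

(b) |D|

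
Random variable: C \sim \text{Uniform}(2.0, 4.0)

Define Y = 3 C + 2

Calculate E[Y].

For Y = 3C + 2:
E[Y] = 3 * E[C] + 2
E[C] = (2 + 4)/2 = 3
E[Y] = 3 * 3 + 2 = 11

11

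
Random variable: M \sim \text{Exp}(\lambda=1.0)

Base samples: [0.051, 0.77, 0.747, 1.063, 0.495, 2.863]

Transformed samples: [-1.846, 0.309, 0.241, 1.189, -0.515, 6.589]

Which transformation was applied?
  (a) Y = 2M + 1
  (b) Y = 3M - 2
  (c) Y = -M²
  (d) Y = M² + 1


Checking option (b) Y = 3M - 2:
  M = 0.051 -> Y = -1.846 ✓
  M = 0.77 -> Y = 0.309 ✓
  M = 0.747 -> Y = 0.241 ✓
All samples match this transformation.

(b) 3M - 2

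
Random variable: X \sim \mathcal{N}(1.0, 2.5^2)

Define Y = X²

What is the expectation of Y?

Using E[X²] = Var(X) + (E[X])²:
E[X] = 1
Var(X) = 2.5^2 = 6.25
E[X²] = 6.25 + 1² = 6.25 + 1 = 7.25

7.25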